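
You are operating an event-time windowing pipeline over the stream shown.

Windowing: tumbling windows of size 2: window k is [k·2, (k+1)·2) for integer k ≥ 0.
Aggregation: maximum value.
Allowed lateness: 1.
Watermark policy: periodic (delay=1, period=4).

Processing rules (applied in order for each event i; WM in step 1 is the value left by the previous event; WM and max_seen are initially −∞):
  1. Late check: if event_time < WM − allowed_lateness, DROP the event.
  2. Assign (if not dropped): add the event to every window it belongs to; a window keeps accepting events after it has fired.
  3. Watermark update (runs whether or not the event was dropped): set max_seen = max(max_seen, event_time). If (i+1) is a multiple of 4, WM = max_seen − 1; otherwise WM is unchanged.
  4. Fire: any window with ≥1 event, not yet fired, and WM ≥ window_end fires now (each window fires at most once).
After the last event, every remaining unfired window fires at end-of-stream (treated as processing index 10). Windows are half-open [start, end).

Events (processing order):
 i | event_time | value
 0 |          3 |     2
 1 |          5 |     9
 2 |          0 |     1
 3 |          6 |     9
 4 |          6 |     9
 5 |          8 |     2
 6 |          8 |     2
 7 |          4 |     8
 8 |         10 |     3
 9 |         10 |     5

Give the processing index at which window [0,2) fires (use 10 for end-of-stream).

3

i=0 t=3 v=2: → [2,4); WM=−∞
i=1 t=5 v=9: → [4,6); WM=−∞
i=2 t=0 v=1: → [0,2); WM=−∞
i=3 t=6 v=9: → [6,8); WM=5; [0,2) fires=1 [2,4) fires=2
i=4 t=6 v=9: → [6,8); WM=5
i=5 t=8 v=2: → [8,10); WM=5
i=6 t=8 v=2: → [8,10); WM=5
i=7 t=4 v=8: → [4,6); WM=7; [4,6) fires=9
i=8 t=10 v=3: → [10,12); WM=7
i=9 t=10 v=5: → [10,12); WM=7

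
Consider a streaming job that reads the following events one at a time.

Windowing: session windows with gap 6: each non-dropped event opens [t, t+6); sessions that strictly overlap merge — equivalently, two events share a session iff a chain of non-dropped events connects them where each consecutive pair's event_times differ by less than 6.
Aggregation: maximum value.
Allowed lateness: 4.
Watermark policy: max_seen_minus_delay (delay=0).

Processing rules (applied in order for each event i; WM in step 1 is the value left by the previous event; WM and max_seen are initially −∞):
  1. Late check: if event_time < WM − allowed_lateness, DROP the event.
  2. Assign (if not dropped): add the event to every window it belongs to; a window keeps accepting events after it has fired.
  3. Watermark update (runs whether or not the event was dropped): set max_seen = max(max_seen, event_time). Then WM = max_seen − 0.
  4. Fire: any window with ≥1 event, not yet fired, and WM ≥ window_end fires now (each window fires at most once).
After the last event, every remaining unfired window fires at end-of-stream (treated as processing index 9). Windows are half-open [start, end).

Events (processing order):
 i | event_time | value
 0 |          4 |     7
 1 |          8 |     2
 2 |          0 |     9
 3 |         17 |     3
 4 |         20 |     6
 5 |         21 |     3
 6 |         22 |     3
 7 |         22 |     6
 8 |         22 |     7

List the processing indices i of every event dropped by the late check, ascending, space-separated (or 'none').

i=0 t=4 v=7: → [4,10); WM=4
i=1 t=8 v=2: → [4,14); WM=8
i=2 t=0 v=9: DROP (t<8-4); WM=8
i=3 t=17 v=3: → [17,23); WM=17
i=4 t=20 v=6: → [17,26); WM=20
i=5 t=21 v=3: → [17,27); WM=21
i=6 t=22 v=3: → [17,28); WM=22
i=7 t=22 v=6: → [17,28); WM=22
i=8 t=22 v=7: → [17,28); WM=22

2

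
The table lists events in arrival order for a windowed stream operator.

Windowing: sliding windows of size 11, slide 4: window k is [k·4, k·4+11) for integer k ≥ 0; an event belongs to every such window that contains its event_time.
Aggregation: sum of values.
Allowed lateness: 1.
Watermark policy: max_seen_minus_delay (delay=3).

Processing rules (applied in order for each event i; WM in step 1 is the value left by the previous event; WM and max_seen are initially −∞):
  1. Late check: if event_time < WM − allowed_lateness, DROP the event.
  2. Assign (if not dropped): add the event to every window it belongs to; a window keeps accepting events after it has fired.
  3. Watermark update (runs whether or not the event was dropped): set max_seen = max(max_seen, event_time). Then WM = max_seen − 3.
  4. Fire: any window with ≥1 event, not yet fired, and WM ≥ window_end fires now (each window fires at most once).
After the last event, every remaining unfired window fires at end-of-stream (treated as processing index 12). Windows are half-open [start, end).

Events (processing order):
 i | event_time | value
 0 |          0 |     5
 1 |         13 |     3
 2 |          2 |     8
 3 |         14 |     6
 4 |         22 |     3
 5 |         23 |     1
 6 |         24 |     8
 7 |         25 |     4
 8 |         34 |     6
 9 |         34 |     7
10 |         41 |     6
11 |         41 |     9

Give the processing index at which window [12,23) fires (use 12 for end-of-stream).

i=0 t=0 v=5: → [0,11); WM=-3
i=1 t=13 v=3: → [12,23),[8,19),[4,15); WM=10
i=2 t=2 v=8: DROP (t<10-1); WM=10
i=3 t=14 v=6: → [12,23),[8,19),[4,15); WM=11; [0,11) fires=5
i=4 t=22 v=3: → [20,31),[16,27),[12,23); WM=19; [4,15) fires=9 [8,19) fires=9
i=5 t=23 v=1: → [20,31),[16,27); WM=20
i=6 t=24 v=8: → [24,35),[20,31),[16,27); WM=21
i=7 t=25 v=4: → [24,35),[20,31),[16,27); WM=22
i=8 t=34 v=6: → [32,43),[28,39),[24,35); WM=31; [12,23) fires=12 [16,27) fires=16 [20,31) fires=16
i=9 t=34 v=7: → [32,43),[28,39),[24,35); WM=31
i=10 t=41 v=6: → [40,51),[36,47),[32,43); WM=38; [24,35) fires=25
i=11 t=41 v=9: → [40,51),[36,47),[32,43); WM=38

8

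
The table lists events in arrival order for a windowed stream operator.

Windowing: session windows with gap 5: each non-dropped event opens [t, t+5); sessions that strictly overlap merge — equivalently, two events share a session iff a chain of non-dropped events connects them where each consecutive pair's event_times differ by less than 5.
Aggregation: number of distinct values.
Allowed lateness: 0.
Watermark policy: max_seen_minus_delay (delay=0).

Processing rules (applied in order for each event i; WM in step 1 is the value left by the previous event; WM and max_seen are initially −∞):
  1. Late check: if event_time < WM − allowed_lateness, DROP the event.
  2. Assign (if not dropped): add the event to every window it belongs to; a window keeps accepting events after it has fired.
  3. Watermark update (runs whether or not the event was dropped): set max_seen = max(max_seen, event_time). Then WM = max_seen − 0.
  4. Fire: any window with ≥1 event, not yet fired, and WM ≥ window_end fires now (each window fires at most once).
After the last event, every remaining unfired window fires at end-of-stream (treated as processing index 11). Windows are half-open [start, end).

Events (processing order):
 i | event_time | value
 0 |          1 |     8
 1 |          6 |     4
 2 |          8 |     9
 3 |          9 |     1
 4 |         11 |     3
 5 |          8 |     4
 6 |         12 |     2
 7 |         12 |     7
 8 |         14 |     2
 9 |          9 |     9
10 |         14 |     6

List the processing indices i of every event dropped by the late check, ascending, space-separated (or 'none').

5 9

i=0 t=1 v=8: → [1,6); WM=1
i=1 t=6 v=4: → [6,11); WM=6
i=2 t=8 v=9: → [6,13); WM=8
i=3 t=9 v=1: → [6,14); WM=9
i=4 t=11 v=3: → [6,16); WM=11
i=5 t=8 v=4: DROP (t<11-0); WM=11
i=6 t=12 v=2: → [6,17); WM=12
i=7 t=12 v=7: → [6,17); WM=12
i=8 t=14 v=2: → [6,19); WM=14
i=9 t=9 v=9: DROP (t<14-0); WM=14
i=10 t=14 v=6: → [6,19); WM=14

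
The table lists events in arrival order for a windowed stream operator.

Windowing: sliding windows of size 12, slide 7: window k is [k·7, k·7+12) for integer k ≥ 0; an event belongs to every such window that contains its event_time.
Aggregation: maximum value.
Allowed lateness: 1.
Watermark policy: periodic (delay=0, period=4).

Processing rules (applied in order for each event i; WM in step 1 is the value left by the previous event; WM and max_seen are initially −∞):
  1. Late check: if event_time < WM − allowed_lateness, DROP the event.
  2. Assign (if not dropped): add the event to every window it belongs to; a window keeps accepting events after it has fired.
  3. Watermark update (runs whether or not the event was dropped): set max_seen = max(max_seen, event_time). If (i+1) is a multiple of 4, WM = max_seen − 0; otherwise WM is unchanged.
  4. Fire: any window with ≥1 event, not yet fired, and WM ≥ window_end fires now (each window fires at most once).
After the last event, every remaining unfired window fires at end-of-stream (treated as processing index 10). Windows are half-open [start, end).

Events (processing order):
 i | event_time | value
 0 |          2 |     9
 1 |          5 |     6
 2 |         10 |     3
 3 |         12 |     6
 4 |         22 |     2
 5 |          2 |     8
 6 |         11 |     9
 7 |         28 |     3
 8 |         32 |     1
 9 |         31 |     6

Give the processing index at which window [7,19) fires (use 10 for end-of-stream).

7

i=0 t=2 v=9: → [0,12); WM=−∞
i=1 t=5 v=6: → [0,12); WM=−∞
i=2 t=10 v=3: → [7,19),[0,12); WM=−∞
i=3 t=12 v=6: → [7,19); WM=12; [0,12) fires=9
i=4 t=22 v=2: → [21,33),[14,26); WM=12
i=5 t=2 v=8: DROP (t<12-1); WM=12
i=6 t=11 v=9: → [7,19),[0,12); WM=12
i=7 t=28 v=3: → [28,40),[21,33); WM=28; [7,19) fires=9 [14,26) fires=2
i=8 t=32 v=1: → [28,40),[21,33); WM=28
i=9 t=31 v=6: → [28,40),[21,33); WM=28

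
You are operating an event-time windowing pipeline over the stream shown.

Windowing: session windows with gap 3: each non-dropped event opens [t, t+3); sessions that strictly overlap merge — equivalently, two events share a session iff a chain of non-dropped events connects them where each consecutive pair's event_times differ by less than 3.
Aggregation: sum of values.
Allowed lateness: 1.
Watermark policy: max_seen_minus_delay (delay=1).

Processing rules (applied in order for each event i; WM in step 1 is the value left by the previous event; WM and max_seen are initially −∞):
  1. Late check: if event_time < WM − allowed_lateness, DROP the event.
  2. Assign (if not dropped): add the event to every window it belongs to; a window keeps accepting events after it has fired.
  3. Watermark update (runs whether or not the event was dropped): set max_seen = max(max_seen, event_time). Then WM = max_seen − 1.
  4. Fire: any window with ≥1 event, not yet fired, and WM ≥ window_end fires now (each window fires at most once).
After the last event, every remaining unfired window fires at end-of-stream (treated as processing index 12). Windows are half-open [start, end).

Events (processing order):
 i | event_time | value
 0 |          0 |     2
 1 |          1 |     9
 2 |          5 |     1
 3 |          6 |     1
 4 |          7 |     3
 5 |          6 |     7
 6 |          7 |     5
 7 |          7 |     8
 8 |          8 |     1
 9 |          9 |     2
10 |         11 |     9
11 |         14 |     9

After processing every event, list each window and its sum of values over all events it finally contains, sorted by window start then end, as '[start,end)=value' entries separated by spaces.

[0,4)=11 [5,14)=37 [14,17)=9

i=0 t=0 v=2: → [0,3); WM=-1
i=1 t=1 v=9: → [0,4); WM=0
i=2 t=5 v=1: → [5,8); WM=4
i=3 t=6 v=1: → [5,9); WM=5
i=4 t=7 v=3: → [5,10); WM=6
i=5 t=6 v=7: → [5,10); WM=6
i=6 t=7 v=5: → [5,10); WM=6
i=7 t=7 v=8: → [5,10); WM=6
i=8 t=8 v=1: → [5,11); WM=7
i=9 t=9 v=2: → [5,12); WM=8
i=10 t=11 v=9: → [5,14); WM=10
i=11 t=14 v=9: → [14,17); WM=13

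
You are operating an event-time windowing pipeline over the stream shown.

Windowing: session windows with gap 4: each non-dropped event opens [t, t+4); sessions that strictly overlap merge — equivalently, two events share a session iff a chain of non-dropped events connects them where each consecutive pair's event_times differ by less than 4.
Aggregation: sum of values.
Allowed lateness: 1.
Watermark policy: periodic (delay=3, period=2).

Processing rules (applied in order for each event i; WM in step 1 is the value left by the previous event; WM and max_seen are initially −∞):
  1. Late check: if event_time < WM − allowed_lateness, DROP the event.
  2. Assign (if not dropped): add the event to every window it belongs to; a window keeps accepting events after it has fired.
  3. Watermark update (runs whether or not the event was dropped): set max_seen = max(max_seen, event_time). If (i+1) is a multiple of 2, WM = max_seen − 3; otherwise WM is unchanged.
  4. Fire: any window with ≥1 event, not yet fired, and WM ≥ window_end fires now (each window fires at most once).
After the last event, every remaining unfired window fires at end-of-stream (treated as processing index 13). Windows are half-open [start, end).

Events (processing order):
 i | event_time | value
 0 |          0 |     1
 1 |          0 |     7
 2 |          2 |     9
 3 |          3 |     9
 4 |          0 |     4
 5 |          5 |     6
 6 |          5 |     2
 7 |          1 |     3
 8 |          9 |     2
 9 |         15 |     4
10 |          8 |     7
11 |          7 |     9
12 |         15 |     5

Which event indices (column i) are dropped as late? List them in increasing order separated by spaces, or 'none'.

i=0 t=0 v=1: → [0,4); WM=−∞
i=1 t=0 v=7: → [0,4); WM=-3
i=2 t=2 v=9: → [0,6); WM=-3
i=3 t=3 v=9: → [0,7); WM=0
i=4 t=0 v=4: → [0,7); WM=0
i=5 t=5 v=6: → [0,9); WM=2
i=6 t=5 v=2: → [0,9); WM=2
i=7 t=1 v=3: → [0,9); WM=2
i=8 t=9 v=2: → [9,13); WM=2
i=9 t=15 v=4: → [15,19); WM=12
i=10 t=8 v=7: DROP (t<12-1); WM=12
i=11 t=7 v=9: DROP (t<12-1); WM=12
i=12 t=15 v=5: → [15,19); WM=12

10 11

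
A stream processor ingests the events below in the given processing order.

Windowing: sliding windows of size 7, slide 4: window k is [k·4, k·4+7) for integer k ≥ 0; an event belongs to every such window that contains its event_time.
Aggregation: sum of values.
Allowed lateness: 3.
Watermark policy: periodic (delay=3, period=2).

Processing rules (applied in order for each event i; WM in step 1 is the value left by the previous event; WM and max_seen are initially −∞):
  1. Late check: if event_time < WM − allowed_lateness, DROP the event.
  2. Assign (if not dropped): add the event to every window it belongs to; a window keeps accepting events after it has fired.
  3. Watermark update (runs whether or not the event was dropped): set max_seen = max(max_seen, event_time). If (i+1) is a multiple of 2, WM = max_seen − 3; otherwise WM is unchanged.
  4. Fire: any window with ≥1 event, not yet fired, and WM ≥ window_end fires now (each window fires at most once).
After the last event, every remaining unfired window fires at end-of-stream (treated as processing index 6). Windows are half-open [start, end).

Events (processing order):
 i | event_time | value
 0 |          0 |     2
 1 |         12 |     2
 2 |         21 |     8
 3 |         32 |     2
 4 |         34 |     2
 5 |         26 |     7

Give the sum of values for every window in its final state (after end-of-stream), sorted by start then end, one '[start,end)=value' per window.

i=0 t=0 v=2: → [0,7); WM=−∞
i=1 t=12 v=2: → [12,19),[8,15); WM=9; [0,7) fires=2
i=2 t=21 v=8: → [20,27),[16,23); WM=9
i=3 t=32 v=2: → [32,39),[28,35); WM=29; [8,15) fires=2 [12,19) fires=2 [16,23) fires=8 [20,27) fires=8
i=4 t=34 v=2: → [32,39),[28,35); WM=29
i=5 t=26 v=7: → [24,31),[20,27); WM=31; [24,31) fires=7

[0,7)=2 [8,15)=2 [12,19)=2 [16,23)=8 [20,27)=15 [24,31)=7 [28,35)=4 [32,39)=4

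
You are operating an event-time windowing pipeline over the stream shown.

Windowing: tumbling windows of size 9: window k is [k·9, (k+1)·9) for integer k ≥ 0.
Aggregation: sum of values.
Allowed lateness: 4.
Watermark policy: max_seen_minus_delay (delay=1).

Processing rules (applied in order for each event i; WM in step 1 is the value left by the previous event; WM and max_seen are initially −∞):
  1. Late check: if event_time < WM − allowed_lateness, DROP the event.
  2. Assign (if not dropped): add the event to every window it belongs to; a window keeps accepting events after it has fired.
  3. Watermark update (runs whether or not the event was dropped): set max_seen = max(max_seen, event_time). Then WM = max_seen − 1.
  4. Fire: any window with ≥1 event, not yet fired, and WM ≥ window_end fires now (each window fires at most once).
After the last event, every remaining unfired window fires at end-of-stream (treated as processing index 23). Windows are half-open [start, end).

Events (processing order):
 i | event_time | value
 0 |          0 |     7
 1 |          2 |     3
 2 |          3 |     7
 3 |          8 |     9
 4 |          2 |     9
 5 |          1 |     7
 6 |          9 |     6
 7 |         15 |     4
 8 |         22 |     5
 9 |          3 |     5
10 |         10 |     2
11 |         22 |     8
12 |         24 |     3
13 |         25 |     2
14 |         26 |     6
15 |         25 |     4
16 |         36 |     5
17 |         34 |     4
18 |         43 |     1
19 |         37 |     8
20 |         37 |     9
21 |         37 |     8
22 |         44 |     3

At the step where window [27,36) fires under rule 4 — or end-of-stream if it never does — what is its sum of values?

4

i=0 t=0 v=7: → [0,9); WM=-1
i=1 t=2 v=3: → [0,9); WM=1
i=2 t=3 v=7: → [0,9); WM=2
i=3 t=8 v=9: → [0,9); WM=7
i=4 t=2 v=9: DROP (t<7-4); WM=7
i=5 t=1 v=7: DROP (t<7-4); WM=7
i=6 t=9 v=6: → [9,18); WM=8
i=7 t=15 v=4: → [9,18); WM=14; [0,9) fires=26
i=8 t=22 v=5: → [18,27); WM=21; [9,18) fires=10
i=9 t=3 v=5: DROP (t<21-4); WM=21
i=10 t=10 v=2: DROP (t<21-4); WM=21
i=11 t=22 v=8: → [18,27); WM=21
i=12 t=24 v=3: → [18,27); WM=23
i=13 t=25 v=2: → [18,27); WM=24
i=14 t=26 v=6: → [18,27); WM=25
i=15 t=25 v=4: → [18,27); WM=25
i=16 t=36 v=5: → [36,45); WM=35; [18,27) fires=28
i=17 t=34 v=4: → [27,36); WM=35
i=18 t=43 v=1: → [36,45); WM=42; [27,36) fires=4
i=19 t=37 v=8: DROP (t<42-4); WM=42
i=20 t=37 v=9: DROP (t<42-4); WM=42
i=21 t=37 v=8: DROP (t<42-4); WM=42
i=22 t=44 v=3: → [36,45); WM=43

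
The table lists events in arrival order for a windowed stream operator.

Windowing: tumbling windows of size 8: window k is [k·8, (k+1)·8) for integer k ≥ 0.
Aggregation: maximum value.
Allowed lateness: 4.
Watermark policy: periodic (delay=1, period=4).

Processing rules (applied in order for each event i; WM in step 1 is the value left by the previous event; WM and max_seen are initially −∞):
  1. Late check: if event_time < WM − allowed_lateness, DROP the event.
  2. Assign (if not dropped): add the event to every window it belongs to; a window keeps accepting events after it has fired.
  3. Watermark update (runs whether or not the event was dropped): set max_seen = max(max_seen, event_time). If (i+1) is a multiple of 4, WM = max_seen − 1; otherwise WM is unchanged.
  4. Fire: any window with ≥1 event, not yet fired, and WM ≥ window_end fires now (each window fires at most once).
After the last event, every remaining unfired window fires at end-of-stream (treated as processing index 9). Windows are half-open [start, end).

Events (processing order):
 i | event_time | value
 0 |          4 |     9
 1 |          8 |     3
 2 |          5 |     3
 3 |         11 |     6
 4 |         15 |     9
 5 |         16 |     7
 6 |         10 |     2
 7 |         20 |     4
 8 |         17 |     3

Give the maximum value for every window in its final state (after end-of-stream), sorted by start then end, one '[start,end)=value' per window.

i=0 t=4 v=9: → [0,8); WM=−∞
i=1 t=8 v=3: → [8,16); WM=−∞
i=2 t=5 v=3: → [0,8); WM=−∞
i=3 t=11 v=6: → [8,16); WM=10; [0,8) fires=9
i=4 t=15 v=9: → [8,16); WM=10
i=5 t=16 v=7: → [16,24); WM=10
i=6 t=10 v=2: → [8,16); WM=10
i=7 t=20 v=4: → [16,24); WM=19; [8,16) fires=9
i=8 t=17 v=3: → [16,24); WM=19

[0,8)=9 [8,16)=9 [16,24)=7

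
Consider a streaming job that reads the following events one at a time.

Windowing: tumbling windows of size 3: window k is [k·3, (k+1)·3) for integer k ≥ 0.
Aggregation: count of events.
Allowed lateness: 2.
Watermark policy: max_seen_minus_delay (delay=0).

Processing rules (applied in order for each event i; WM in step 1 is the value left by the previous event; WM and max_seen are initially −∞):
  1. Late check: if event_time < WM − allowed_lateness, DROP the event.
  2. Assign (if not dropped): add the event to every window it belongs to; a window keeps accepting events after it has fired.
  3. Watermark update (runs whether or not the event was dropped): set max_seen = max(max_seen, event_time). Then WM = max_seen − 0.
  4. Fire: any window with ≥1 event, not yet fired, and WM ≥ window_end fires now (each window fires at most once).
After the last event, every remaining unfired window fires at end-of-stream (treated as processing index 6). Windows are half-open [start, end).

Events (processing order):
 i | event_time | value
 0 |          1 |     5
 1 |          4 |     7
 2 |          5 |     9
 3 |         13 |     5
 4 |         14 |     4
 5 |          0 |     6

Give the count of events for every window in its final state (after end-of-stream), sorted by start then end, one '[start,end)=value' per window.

[0,3)=1 [3,6)=2 [12,15)=2

i=0 t=1 v=5: → [0,3); WM=1
i=1 t=4 v=7: → [3,6); WM=4; [0,3) fires=1
i=2 t=5 v=9: → [3,6); WM=5
i=3 t=13 v=5: → [12,15); WM=13; [3,6) fires=2
i=4 t=14 v=4: → [12,15); WM=14
i=5 t=0 v=6: DROP (t<14-2); WM=14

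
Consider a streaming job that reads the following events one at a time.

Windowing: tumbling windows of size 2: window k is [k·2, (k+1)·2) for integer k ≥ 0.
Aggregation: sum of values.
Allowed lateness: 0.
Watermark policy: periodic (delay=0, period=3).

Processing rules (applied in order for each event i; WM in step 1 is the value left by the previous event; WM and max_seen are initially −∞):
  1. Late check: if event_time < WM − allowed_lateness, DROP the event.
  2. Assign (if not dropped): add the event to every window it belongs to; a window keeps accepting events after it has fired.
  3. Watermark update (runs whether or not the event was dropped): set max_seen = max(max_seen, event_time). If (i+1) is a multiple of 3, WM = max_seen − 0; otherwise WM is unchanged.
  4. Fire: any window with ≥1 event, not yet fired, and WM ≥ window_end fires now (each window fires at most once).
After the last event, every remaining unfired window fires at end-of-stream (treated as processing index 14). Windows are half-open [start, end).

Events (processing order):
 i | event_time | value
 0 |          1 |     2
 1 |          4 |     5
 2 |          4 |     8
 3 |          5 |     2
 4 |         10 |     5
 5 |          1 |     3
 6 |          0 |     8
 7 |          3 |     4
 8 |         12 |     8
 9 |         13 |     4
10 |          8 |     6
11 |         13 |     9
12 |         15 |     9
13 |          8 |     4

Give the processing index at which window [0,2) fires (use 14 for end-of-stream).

2

i=0 t=1 v=2: → [0,2); WM=−∞
i=1 t=4 v=5: → [4,6); WM=−∞
i=2 t=4 v=8: → [4,6); WM=4; [0,2) fires=2
i=3 t=5 v=2: → [4,6); WM=4
i=4 t=10 v=5: → [10,12); WM=4
i=5 t=1 v=3: DROP (t<4-0); WM=10; [4,6) fires=15
i=6 t=0 v=8: DROP (t<10-0); WM=10
i=7 t=3 v=4: DROP (t<10-0); WM=10
i=8 t=12 v=8: → [12,14); WM=12; [10,12) fires=5
i=9 t=13 v=4: → [12,14); WM=12
i=10 t=8 v=6: DROP (t<12-0); WM=12
i=11 t=13 v=9: → [12,14); WM=13
i=12 t=15 v=9: → [14,16); WM=13
i=13 t=8 v=4: DROP (t<13-0); WM=13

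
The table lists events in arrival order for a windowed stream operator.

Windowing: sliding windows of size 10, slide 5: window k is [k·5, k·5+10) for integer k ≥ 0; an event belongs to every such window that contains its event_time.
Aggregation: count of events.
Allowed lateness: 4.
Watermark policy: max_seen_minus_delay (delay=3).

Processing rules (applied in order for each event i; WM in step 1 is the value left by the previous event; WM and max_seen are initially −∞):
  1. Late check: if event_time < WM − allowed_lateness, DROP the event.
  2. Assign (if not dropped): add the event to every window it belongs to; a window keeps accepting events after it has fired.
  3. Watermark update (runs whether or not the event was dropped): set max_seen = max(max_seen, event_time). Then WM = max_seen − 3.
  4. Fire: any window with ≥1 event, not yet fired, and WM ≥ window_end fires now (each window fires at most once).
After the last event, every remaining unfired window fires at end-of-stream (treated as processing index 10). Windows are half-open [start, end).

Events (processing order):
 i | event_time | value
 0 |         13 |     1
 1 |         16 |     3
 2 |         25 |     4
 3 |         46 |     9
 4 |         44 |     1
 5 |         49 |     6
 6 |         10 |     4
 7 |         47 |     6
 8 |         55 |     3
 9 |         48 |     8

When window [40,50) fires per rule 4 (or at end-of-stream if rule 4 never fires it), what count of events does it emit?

4

i=0 t=13 v=1: → [10,20),[5,15); WM=10
i=1 t=16 v=3: → [15,25),[10,20); WM=13
i=2 t=25 v=4: → [25,35),[20,30); WM=22; [5,15) fires=1 [10,20) fires=2
i=3 t=46 v=9: → [45,55),[40,50); WM=43; [15,25) fires=1 [20,30) fires=1 [25,35) fires=1
i=4 t=44 v=1: → [40,50),[35,45); WM=43
i=5 t=49 v=6: → [45,55),[40,50); WM=46; [35,45) fires=1
i=6 t=10 v=4: DROP (t<46-4); WM=46
i=7 t=47 v=6: → [45,55),[40,50); WM=46
i=8 t=55 v=3: → [55,65),[50,60); WM=52; [40,50) fires=4
i=9 t=48 v=8: → [45,55),[40,50); WM=52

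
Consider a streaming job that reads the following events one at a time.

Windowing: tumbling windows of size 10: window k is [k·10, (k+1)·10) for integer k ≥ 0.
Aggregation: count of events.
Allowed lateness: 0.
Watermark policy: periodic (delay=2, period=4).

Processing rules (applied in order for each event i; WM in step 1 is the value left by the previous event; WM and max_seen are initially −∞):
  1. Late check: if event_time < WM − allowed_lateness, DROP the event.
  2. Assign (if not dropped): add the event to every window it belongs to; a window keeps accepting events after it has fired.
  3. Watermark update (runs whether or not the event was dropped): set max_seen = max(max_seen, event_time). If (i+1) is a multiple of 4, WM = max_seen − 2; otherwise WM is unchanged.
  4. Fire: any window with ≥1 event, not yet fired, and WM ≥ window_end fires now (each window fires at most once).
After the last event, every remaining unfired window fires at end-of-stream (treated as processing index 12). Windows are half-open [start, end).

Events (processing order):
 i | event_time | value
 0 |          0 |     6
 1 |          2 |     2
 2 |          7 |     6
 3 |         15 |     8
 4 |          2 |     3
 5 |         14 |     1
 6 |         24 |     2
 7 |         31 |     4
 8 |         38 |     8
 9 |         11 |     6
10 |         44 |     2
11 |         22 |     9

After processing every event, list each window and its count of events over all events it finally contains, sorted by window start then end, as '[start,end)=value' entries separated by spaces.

[0,10)=3 [10,20)=2 [20,30)=1 [30,40)=2 [40,50)=1

i=0 t=0 v=6: → [0,10); WM=−∞
i=1 t=2 v=2: → [0,10); WM=−∞
i=2 t=7 v=6: → [0,10); WM=−∞
i=3 t=15 v=8: → [10,20); WM=13; [0,10) fires=3
i=4 t=2 v=3: DROP (t<13-0); WM=13
i=5 t=14 v=1: → [10,20); WM=13
i=6 t=24 v=2: → [20,30); WM=13
i=7 t=31 v=4: → [30,40); WM=29; [10,20) fires=2
i=8 t=38 v=8: → [30,40); WM=29
i=9 t=11 v=6: DROP (t<29-0); WM=29
i=10 t=44 v=2: → [40,50); WM=29
i=11 t=22 v=9: DROP (t<29-0); WM=42; [20,30) fires=1 [30,40) fires=2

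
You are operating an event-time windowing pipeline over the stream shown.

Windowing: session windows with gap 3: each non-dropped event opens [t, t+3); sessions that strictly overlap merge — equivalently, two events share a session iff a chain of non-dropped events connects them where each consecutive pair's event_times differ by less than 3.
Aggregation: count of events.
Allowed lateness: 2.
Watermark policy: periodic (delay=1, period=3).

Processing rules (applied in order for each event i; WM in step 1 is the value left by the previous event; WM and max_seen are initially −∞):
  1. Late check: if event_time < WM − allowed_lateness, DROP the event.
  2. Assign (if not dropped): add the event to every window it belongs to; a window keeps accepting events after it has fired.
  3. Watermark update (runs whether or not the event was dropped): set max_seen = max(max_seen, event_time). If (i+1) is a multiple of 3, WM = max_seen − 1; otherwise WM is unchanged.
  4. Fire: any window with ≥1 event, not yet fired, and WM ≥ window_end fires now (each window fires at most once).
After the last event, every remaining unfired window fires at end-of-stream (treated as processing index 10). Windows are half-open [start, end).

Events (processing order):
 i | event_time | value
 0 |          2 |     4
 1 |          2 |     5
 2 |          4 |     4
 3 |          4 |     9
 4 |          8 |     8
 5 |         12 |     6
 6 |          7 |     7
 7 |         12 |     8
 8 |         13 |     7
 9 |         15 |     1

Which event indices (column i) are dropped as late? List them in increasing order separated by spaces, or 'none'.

i=0 t=2 v=4: → [2,5); WM=−∞
i=1 t=2 v=5: → [2,5); WM=−∞
i=2 t=4 v=4: → [2,7); WM=3
i=3 t=4 v=9: → [2,7); WM=3
i=4 t=8 v=8: → [8,11); WM=3
i=5 t=12 v=6: → [12,15); WM=11
i=6 t=7 v=7: DROP (t<11-2); WM=11
i=7 t=12 v=8: → [12,15); WM=11
i=8 t=13 v=7: → [12,16); WM=12
i=9 t=15 v=1: → [12,18); WM=12

6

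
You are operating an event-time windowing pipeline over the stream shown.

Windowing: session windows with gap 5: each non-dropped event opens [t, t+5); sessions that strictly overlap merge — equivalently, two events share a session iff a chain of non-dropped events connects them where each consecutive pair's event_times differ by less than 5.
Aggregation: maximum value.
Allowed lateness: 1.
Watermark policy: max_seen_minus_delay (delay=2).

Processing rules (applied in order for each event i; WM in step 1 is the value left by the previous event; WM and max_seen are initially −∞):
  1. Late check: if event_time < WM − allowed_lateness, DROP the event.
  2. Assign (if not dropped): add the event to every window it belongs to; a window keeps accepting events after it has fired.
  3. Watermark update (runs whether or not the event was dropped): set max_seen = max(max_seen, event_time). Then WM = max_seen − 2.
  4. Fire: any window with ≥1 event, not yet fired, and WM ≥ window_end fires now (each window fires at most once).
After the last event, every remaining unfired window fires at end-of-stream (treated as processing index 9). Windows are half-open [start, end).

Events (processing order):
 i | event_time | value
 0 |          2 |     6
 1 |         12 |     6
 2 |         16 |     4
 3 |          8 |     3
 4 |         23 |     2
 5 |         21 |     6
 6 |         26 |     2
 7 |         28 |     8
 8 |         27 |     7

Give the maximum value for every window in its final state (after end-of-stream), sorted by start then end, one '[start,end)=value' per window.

[2,7)=6 [12,21)=6 [21,33)=8

i=0 t=2 v=6: → [2,7); WM=0
i=1 t=12 v=6: → [12,17); WM=10
i=2 t=16 v=4: → [12,21); WM=14
i=3 t=8 v=3: DROP (t<14-1); WM=14
i=4 t=23 v=2: → [23,28); WM=21
i=5 t=21 v=6: → [21,28); WM=21
i=6 t=26 v=2: → [21,31); WM=24
i=7 t=28 v=8: → [21,33); WM=26
i=8 t=27 v=7: → [21,33); WM=26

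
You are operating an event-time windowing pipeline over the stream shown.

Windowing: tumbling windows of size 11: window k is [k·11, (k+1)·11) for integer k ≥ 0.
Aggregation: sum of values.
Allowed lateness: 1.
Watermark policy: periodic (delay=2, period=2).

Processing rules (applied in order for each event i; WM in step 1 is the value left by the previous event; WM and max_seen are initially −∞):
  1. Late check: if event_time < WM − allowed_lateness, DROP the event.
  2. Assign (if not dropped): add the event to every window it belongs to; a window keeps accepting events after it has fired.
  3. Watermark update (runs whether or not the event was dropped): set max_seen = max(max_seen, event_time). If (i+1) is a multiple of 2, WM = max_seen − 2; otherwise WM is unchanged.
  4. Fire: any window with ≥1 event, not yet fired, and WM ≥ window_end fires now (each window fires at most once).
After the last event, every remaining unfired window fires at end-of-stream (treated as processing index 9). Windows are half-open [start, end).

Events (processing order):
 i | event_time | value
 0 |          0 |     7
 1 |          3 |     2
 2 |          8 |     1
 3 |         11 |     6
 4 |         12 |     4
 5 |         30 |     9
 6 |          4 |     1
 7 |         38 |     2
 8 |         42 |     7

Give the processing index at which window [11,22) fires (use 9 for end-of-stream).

5

i=0 t=0 v=7: → [0,11); WM=−∞
i=1 t=3 v=2: → [0,11); WM=1
i=2 t=8 v=1: → [0,11); WM=1
i=3 t=11 v=6: → [11,22); WM=9
i=4 t=12 v=4: → [11,22); WM=9
i=5 t=30 v=9: → [22,33); WM=28; [0,11) fires=10 [11,22) fires=10
i=6 t=4 v=1: DROP (t<28-1); WM=28
i=7 t=38 v=2: → [33,44); WM=36; [22,33) fires=9
i=8 t=42 v=7: → [33,44); WM=36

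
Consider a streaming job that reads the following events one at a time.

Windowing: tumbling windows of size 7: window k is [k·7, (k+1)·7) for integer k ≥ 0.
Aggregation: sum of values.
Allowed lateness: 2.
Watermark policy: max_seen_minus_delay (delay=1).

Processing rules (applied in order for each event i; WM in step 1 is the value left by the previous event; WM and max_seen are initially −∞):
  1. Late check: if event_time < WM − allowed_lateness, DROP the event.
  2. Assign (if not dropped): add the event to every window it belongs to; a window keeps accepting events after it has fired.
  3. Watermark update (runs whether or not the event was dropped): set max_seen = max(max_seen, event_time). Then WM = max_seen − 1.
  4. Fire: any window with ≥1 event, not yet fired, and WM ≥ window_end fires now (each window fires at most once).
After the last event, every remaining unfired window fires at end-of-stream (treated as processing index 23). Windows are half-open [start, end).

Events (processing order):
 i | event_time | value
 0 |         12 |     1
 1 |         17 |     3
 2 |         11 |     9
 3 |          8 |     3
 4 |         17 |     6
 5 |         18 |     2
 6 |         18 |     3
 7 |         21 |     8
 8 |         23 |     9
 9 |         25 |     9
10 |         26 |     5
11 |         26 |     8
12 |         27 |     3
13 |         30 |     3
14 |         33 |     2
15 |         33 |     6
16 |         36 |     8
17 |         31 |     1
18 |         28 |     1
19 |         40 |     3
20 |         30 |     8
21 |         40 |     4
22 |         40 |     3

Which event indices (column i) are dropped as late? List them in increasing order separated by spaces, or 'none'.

2 3 17 18 20

i=0 t=12 v=1: → [7,14); WM=11
i=1 t=17 v=3: → [14,21); WM=16; [7,14) fires=1
i=2 t=11 v=9: DROP (t<16-2); WM=16
i=3 t=8 v=3: DROP (t<16-2); WM=16
i=4 t=17 v=6: → [14,21); WM=16
i=5 t=18 v=2: → [14,21); WM=17
i=6 t=18 v=3: → [14,21); WM=17
i=7 t=21 v=8: → [21,28); WM=20
i=8 t=23 v=9: → [21,28); WM=22; [14,21) fires=14
i=9 t=25 v=9: → [21,28); WM=24
i=10 t=26 v=5: → [21,28); WM=25
i=11 t=26 v=8: → [21,28); WM=25
i=12 t=27 v=3: → [21,28); WM=26
i=13 t=30 v=3: → [28,35); WM=29; [21,28) fires=42
i=14 t=33 v=2: → [28,35); WM=32
i=15 t=33 v=6: → [28,35); WM=32
i=16 t=36 v=8: → [35,42); WM=35; [28,35) fires=11
i=17 t=31 v=1: DROP (t<35-2); WM=35
i=18 t=28 v=1: DROP (t<35-2); WM=35
i=19 t=40 v=3: → [35,42); WM=39
i=20 t=30 v=8: DROP (t<39-2); WM=39
i=21 t=40 v=4: → [35,42); WM=39
i=22 t=40 v=3: → [35,42); WM=39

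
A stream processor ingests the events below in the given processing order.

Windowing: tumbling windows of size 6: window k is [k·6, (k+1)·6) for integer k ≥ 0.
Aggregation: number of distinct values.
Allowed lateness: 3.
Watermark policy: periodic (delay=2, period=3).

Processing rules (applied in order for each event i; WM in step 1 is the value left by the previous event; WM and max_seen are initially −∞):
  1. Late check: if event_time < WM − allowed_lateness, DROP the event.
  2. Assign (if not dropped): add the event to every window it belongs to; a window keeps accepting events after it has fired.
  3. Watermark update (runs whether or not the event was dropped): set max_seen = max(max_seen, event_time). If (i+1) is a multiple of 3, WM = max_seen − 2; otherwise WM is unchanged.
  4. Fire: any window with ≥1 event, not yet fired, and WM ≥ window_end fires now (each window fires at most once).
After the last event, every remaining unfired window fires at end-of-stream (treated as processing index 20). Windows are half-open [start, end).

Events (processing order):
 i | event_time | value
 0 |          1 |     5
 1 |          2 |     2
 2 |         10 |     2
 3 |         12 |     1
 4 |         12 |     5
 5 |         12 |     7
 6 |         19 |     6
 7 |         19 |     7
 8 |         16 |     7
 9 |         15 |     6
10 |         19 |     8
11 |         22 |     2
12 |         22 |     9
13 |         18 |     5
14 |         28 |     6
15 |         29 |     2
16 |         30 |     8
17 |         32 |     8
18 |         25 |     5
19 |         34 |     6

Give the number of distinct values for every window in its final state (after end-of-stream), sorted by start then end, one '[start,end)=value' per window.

[0,6)=2 [6,12)=1 [12,18)=4 [18,24)=6 [24,30)=2 [30,36)=2

i=0 t=1 v=5: → [0,6); WM=−∞
i=1 t=2 v=2: → [0,6); WM=−∞
i=2 t=10 v=2: → [6,12); WM=8; [0,6) fires=2
i=3 t=12 v=1: → [12,18); WM=8
i=4 t=12 v=5: → [12,18); WM=8
i=5 t=12 v=7: → [12,18); WM=10
i=6 t=19 v=6: → [18,24); WM=10
i=7 t=19 v=7: → [18,24); WM=10
i=8 t=16 v=7: → [12,18); WM=17; [6,12) fires=1
i=9 t=15 v=6: → [12,18); WM=17
i=10 t=19 v=8: → [18,24); WM=17
i=11 t=22 v=2: → [18,24); WM=20; [12,18) fires=4
i=12 t=22 v=9: → [18,24); WM=20
i=13 t=18 v=5: → [18,24); WM=20
i=14 t=28 v=6: → [24,30); WM=26; [18,24) fires=6
i=15 t=29 v=2: → [24,30); WM=26
i=16 t=30 v=8: → [30,36); WM=26
i=17 t=32 v=8: → [30,36); WM=30; [24,30) fires=2
i=18 t=25 v=5: DROP (t<30-3); WM=30
i=19 t=34 v=6: → [30,36); WM=30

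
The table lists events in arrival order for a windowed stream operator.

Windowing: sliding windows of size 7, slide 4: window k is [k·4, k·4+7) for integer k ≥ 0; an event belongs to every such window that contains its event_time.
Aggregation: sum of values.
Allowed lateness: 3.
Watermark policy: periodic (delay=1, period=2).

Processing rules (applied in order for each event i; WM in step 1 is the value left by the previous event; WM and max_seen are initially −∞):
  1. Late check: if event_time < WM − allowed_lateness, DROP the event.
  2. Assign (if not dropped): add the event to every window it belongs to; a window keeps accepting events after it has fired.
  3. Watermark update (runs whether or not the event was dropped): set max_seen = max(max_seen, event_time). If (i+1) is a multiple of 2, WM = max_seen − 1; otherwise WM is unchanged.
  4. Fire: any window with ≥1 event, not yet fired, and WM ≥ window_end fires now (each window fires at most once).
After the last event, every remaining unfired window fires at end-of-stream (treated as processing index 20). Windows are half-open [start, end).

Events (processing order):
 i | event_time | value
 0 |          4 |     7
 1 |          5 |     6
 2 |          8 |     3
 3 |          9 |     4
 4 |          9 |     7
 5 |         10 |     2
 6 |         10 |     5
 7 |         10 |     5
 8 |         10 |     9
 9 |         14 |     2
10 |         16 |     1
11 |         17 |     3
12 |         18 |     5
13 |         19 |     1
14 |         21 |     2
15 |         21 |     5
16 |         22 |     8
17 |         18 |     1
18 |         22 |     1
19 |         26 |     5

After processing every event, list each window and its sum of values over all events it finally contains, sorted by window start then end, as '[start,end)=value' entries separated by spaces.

i=0 t=4 v=7: → [4,11),[0,7); WM=−∞
i=1 t=5 v=6: → [4,11),[0,7); WM=4
i=2 t=8 v=3: → [8,15),[4,11); WM=4
i=3 t=9 v=4: → [8,15),[4,11); WM=8; [0,7) fires=13
i=4 t=9 v=7: → [8,15),[4,11); WM=8
i=5 t=10 v=2: → [8,15),[4,11); WM=9
i=6 t=10 v=5: → [8,15),[4,11); WM=9
i=7 t=10 v=5: → [8,15),[4,11); WM=9
i=8 t=10 v=9: → [8,15),[4,11); WM=9
i=9 t=14 v=2: → [12,19),[8,15); WM=13; [4,11) fires=48
i=10 t=16 v=1: → [16,23),[12,19); WM=13
i=11 t=17 v=3: → [16,23),[12,19); WM=16; [8,15) fires=37
i=12 t=18 v=5: → [16,23),[12,19); WM=16
i=13 t=19 v=1: → [16,23); WM=18
i=14 t=21 v=2: → [20,27),[16,23); WM=18
i=15 t=21 v=5: → [20,27),[16,23); WM=20; [12,19) fires=11
i=16 t=22 v=8: → [20,27),[16,23); WM=20
i=17 t=18 v=1: → [16,23),[12,19); WM=21
i=18 t=22 v=1: → [20,27),[16,23); WM=21
i=19 t=26 v=5: → [24,31),[20,27); WM=25; [16,23) fires=27

[0,7)=13 [4,11)=48 [8,15)=37 [12,19)=12 [16,23)=27 [20,27)=21 [24,31)=5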